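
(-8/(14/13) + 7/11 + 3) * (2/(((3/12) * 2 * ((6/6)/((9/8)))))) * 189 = -35478/11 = -3225.27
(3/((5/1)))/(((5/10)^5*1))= 96/5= 19.20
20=20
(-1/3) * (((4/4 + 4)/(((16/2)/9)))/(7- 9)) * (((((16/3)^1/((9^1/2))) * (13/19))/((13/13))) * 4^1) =520/171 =3.04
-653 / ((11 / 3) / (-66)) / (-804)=-1959 / 134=-14.62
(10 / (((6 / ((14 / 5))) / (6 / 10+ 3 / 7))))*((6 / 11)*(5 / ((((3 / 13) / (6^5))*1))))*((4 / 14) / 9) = 1078272 / 77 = 14003.53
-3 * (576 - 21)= -1665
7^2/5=49/5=9.80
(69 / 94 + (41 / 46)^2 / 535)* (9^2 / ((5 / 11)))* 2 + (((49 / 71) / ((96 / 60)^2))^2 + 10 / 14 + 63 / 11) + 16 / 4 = 28831025997644551577 / 105741310109388800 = 272.66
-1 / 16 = -0.06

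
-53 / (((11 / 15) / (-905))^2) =-80717959.71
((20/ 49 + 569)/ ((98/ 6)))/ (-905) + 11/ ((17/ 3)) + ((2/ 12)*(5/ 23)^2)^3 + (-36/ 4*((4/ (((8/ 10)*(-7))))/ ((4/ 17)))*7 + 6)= 235232069852211627151/ 1181164614679065240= 199.15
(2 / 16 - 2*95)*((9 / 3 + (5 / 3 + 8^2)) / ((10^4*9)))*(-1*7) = 1095199 / 1080000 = 1.01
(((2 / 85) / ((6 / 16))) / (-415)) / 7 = -16 / 740775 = -0.00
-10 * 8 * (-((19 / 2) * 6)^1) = 4560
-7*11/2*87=-6699/2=-3349.50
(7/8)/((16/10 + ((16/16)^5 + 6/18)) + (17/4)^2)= 210/5039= 0.04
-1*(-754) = 754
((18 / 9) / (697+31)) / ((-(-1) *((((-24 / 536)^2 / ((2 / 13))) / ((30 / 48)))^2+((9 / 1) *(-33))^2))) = 503778025 / 16175343193554636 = 0.00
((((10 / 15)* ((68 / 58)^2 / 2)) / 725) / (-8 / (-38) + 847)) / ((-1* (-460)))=5491 / 3386086447125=0.00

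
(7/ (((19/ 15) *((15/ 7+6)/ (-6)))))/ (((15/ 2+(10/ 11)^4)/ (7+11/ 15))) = -332877776/ 86501015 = -3.85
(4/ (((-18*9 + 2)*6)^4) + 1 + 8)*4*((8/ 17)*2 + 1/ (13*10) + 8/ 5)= 10764830638085633/ 117315993600000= 91.76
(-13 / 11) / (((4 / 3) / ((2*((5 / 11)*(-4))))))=3.22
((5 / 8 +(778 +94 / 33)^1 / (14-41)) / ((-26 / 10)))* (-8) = -87.06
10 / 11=0.91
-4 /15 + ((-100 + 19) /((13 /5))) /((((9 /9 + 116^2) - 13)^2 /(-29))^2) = -1698702628618774867 /6370134857301246720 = -0.27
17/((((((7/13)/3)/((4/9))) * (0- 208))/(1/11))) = -17/924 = -0.02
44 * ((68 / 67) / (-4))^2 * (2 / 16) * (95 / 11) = 27455 / 8978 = 3.06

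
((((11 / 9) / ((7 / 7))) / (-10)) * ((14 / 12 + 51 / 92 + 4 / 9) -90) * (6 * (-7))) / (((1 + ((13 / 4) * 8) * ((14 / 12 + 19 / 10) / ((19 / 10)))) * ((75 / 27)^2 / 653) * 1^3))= -625310455077 / 704087500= -888.11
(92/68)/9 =0.15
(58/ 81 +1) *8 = 1112/ 81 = 13.73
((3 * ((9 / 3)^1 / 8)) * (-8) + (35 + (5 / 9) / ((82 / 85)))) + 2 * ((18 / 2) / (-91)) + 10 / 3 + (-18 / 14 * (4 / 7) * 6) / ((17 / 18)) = 25.04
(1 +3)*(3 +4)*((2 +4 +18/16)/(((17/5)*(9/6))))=665/17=39.12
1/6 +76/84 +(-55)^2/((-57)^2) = 91085/45486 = 2.00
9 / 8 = 1.12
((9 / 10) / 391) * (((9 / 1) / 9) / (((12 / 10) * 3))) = 0.00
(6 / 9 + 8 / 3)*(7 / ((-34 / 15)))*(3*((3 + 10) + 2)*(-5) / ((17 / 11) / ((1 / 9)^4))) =48125 / 210681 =0.23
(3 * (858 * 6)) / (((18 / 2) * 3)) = 572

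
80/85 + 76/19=84/17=4.94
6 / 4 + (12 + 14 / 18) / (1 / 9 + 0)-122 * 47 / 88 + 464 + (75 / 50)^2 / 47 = 266456 / 517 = 515.39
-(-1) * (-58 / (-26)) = 29 / 13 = 2.23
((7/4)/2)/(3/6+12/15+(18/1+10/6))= 105/2516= 0.04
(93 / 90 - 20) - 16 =-1049 / 30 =-34.97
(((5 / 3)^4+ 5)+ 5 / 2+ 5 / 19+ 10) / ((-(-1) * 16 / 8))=78425 / 6156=12.74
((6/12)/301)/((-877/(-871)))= 871/527954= 0.00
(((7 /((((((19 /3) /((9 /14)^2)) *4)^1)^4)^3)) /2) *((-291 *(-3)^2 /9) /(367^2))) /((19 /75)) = -925187029356593641699476004611825 /87267723864775218023516494553321055885769073491145916416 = -0.00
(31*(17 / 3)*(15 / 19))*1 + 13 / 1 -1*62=1704 / 19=89.68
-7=-7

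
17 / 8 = 2.12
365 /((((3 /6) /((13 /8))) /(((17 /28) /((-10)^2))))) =16133 /2240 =7.20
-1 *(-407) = 407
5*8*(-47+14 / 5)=-1768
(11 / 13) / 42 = 11 / 546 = 0.02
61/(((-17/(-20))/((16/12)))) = 4880/51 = 95.69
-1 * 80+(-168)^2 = 28144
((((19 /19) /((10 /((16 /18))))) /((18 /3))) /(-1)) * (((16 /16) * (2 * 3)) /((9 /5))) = -4 /81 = -0.05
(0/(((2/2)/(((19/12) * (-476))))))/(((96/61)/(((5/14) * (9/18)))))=0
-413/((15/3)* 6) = -413/30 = -13.77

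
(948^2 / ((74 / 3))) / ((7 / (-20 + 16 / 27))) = -26162272 / 259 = -101012.63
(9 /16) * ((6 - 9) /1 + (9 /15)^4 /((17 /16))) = -275211 /170000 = -1.62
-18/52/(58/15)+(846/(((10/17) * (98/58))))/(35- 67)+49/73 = -5613689299/215764640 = -26.02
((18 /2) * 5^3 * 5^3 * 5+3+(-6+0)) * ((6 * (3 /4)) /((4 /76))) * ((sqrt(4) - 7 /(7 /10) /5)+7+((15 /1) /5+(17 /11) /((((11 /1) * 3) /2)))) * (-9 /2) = -330402652776 /121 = -2730600436.17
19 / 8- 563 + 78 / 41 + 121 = -143573 / 328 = -437.72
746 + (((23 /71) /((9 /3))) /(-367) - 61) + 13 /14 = 685.93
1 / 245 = 0.00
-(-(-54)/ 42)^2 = -81/ 49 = -1.65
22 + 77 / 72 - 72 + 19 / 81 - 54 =-66547 / 648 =-102.70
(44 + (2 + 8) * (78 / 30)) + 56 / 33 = 2366 / 33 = 71.70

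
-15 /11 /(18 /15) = -1.14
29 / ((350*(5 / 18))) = 261 / 875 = 0.30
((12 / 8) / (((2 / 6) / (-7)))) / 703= -63 / 1406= -0.04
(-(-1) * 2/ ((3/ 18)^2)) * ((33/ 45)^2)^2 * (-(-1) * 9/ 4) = 29282/ 625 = 46.85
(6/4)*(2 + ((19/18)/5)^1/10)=1819/600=3.03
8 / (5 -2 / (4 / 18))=-2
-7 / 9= -0.78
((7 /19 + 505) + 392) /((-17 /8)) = -136400 /323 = -422.29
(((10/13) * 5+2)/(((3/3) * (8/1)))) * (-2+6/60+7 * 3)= 3629/260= 13.96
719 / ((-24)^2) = 719 / 576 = 1.25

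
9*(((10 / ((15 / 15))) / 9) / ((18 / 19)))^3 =857375 / 59049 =14.52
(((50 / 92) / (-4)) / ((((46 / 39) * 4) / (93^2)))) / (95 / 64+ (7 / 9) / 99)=-7513602525 / 45014197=-166.92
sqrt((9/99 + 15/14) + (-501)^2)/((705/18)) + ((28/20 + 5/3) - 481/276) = 14.12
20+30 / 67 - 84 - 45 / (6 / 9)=-17561 / 134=-131.05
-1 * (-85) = 85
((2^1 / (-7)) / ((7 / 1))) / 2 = -1 / 49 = -0.02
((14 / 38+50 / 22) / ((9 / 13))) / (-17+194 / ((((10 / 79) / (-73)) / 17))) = -2990 / 1490671809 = -0.00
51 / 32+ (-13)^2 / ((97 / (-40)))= -211373 / 3104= -68.10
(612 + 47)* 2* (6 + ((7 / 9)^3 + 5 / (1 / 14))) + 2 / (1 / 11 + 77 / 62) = 7421039630 / 73629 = 100789.63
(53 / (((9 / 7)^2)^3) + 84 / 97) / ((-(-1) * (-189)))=-92782079 / 1391843979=-0.07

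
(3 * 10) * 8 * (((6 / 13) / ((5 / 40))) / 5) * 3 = 6912 / 13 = 531.69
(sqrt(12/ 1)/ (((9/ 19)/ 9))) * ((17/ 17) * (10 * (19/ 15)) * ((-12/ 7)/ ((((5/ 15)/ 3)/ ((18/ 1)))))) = -935712 * sqrt(3)/ 7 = -231528.68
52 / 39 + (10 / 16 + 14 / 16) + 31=203 / 6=33.83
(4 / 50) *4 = 8 / 25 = 0.32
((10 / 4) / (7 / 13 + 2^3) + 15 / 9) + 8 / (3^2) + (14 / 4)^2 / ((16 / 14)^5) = 398561611 / 43646976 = 9.13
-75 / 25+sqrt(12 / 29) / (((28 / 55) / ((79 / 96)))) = -3+4345* sqrt(87) / 38976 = -1.96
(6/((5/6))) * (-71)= -2556/5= -511.20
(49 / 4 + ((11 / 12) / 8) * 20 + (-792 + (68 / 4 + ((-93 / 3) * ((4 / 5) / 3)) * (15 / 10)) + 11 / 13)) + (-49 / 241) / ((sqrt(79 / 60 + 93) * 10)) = -1204339 / 1560-49 * sqrt(84885) / 6819095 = -772.01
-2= -2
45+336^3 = 37933101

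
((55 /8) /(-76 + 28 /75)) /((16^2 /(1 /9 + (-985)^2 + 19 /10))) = -344.53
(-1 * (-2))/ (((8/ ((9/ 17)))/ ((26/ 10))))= 117/ 340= 0.34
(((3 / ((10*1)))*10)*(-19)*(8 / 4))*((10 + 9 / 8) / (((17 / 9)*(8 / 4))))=-45657 / 136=-335.71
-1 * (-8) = 8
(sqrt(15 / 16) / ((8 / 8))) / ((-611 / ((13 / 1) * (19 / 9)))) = -19 * sqrt(15) / 1692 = -0.04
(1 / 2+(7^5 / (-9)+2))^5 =-42627711746606809298849 / 1889568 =-22559501296913796.86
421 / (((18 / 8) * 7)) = 1684 / 63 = 26.73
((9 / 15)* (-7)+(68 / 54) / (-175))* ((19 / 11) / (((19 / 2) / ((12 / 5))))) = -1.84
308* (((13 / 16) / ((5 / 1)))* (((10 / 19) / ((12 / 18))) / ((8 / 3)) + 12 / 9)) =743743 / 9120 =81.55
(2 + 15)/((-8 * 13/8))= -17/13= -1.31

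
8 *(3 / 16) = 3 / 2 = 1.50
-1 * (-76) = 76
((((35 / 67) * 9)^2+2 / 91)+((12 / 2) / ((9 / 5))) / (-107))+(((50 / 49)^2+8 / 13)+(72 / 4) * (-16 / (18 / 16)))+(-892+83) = -1041.25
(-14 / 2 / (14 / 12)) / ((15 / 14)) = -28 / 5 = -5.60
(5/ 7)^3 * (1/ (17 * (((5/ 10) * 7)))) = 250/ 40817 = 0.01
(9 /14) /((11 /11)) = 9 /14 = 0.64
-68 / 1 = -68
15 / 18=5 / 6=0.83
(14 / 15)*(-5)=-14 / 3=-4.67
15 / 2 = 7.50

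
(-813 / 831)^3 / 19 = -19902511 / 403824727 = -0.05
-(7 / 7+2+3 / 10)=-33 / 10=-3.30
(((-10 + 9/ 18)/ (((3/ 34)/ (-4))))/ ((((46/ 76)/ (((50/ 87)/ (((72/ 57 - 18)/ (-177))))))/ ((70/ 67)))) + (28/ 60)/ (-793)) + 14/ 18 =4519.03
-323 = -323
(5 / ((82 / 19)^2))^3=5880735125 / 304006671424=0.02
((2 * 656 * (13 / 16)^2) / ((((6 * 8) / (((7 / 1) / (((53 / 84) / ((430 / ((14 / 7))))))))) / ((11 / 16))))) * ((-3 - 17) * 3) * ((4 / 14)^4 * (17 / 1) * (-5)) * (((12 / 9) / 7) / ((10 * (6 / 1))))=1392902225 / 436296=3192.56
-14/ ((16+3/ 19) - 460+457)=-133/ 125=-1.06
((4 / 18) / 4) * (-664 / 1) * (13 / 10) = -2158 / 45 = -47.96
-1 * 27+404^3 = 65939237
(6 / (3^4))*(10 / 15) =4 / 81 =0.05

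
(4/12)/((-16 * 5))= -1/240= -0.00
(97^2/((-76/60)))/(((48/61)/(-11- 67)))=111920055/152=736316.15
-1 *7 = -7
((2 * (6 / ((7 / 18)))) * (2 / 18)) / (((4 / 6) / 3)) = 108 / 7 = 15.43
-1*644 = -644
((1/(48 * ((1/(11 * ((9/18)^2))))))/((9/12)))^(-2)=171.37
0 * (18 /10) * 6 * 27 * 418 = 0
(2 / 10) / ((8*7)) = 1 / 280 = 0.00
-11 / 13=-0.85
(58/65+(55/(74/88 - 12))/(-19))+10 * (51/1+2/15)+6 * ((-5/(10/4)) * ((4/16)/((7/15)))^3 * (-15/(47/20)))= 61499192164349/117306391020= 524.26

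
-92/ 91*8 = -736/ 91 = -8.09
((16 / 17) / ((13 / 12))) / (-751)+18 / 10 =1492779 / 829855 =1.80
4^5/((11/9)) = 9216/11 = 837.82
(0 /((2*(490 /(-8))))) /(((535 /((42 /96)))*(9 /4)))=0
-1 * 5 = -5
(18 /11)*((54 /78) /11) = 162 /1573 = 0.10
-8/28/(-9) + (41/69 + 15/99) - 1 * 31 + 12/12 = -29.22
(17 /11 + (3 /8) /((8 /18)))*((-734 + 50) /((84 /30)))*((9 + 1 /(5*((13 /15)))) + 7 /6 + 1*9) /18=-120881135 /192192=-628.96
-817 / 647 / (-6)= 817 / 3882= 0.21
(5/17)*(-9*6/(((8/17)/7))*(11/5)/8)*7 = -454.78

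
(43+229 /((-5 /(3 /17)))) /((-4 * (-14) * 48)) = 53 /4080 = 0.01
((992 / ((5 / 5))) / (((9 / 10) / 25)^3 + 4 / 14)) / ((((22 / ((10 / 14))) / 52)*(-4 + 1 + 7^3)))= 100750000000 / 5844704261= 17.24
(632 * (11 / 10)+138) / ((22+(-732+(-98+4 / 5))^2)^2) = 260375 / 147745746548978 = 0.00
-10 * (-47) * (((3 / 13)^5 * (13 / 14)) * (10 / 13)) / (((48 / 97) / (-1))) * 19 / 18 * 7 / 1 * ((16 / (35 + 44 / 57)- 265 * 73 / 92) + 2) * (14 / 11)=37193703946875 / 42861606944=867.76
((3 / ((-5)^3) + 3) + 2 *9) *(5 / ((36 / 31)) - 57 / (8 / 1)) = -88711 / 1500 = -59.14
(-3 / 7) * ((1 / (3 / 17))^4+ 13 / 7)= -585700 / 1323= -442.71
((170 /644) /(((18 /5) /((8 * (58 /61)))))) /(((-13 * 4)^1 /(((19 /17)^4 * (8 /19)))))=-39782200 /5645317041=-0.01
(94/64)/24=47/768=0.06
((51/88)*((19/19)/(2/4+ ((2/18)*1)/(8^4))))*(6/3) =470016/202763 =2.32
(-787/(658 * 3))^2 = 0.16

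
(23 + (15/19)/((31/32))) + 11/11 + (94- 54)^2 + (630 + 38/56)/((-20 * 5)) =2669243649/1649200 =1618.51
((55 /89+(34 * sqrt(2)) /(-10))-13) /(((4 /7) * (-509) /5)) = 119 * sqrt(2) /2036+19285 /90602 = 0.30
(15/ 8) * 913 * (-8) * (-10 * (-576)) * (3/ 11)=-21513600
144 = 144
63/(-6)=-21/2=-10.50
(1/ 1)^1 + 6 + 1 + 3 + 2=13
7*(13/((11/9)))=819/11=74.45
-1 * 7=-7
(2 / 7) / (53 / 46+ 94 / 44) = 253 / 2912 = 0.09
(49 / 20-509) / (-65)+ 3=14031 / 1300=10.79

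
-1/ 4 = -0.25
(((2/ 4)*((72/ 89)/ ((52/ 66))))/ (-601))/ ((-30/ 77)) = 7623/ 3476785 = 0.00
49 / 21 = 7 / 3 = 2.33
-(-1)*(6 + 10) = 16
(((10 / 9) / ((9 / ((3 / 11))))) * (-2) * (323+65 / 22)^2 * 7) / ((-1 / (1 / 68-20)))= -271771828685 / 271524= -1000912.73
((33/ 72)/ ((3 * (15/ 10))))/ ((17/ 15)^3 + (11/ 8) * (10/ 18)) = 2750/ 59929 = 0.05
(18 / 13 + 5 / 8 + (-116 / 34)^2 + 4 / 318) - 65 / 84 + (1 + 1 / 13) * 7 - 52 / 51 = 216407309 / 11150776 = 19.41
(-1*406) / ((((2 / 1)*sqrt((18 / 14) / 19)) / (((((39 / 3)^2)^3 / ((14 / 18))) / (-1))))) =419932383*sqrt(133) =4842896492.48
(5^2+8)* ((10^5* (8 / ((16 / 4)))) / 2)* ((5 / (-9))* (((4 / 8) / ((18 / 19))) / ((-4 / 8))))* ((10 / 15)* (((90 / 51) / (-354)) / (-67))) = 95.99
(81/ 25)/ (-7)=-81/ 175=-0.46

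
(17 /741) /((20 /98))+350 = 2594333 /7410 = 350.11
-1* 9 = -9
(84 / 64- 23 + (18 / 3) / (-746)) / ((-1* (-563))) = -129479 / 3359984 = -0.04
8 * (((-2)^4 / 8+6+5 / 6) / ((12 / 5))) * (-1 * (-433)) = 114745 / 9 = 12749.44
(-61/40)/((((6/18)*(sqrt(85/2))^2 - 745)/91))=16653/87700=0.19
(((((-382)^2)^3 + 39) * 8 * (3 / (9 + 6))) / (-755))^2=617931491921689277070608868990016 / 14250625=43361711638730882124160090.00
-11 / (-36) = 11 / 36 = 0.31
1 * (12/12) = 1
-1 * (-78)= 78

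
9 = 9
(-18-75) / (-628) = 93 / 628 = 0.15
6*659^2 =2605686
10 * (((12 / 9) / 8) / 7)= 5 / 21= 0.24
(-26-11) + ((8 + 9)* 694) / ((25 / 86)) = 1013703 / 25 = 40548.12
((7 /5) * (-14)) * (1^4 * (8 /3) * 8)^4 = -1644167168 /405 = -4059672.02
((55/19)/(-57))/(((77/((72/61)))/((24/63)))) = -320/1079029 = -0.00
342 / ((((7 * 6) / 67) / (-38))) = -145122 / 7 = -20731.71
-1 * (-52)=52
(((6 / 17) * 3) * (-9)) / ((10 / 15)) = -243 / 17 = -14.29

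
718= 718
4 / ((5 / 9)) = 36 / 5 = 7.20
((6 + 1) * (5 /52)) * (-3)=-105 /52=-2.02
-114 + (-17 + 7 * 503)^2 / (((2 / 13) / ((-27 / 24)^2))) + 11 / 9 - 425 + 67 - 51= 909048098 / 9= 101005344.22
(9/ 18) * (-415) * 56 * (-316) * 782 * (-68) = -195258017920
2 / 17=0.12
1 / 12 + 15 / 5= 37 / 12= 3.08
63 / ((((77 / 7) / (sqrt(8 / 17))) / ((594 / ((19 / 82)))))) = 557928*sqrt(34) / 323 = 10071.99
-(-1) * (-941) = -941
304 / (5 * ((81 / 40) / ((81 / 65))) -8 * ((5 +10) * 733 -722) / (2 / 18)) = -0.00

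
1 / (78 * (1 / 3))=1 / 26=0.04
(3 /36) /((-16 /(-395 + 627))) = -29 /24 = -1.21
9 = 9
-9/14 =-0.64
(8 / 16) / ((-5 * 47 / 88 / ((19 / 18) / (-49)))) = 418 / 103635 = 0.00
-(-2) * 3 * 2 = 12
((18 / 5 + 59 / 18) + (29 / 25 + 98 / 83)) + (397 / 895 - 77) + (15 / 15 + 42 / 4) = -186656408 / 3342825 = -55.84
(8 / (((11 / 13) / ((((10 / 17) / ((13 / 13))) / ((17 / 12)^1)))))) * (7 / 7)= 12480 / 3179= 3.93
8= 8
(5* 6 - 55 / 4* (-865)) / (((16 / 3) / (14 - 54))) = -89428.12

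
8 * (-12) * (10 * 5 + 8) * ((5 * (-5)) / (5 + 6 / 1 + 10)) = 46400 / 7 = 6628.57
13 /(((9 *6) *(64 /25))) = 325 /3456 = 0.09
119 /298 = 0.40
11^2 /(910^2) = 121 /828100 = 0.00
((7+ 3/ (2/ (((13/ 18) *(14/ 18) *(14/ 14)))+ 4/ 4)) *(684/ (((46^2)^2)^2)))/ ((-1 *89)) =-271719/ 92557319723319520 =-0.00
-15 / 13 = -1.15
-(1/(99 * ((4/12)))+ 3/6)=-35/66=-0.53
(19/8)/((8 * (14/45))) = 0.95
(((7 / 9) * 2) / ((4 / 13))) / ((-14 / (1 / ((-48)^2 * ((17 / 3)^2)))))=-13 / 2663424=-0.00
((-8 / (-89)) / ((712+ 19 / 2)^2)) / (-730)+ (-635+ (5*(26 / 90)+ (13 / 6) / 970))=-1108508869041727 / 1749669413388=-633.55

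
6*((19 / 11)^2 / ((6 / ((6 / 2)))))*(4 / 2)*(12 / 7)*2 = 51984 / 847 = 61.37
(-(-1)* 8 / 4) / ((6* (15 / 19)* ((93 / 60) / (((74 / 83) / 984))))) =703 / 2848311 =0.00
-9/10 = -0.90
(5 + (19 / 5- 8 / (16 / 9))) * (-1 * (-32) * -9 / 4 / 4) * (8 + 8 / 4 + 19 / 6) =-10191 / 10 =-1019.10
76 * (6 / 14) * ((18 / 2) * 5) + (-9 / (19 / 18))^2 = 3887568 / 2527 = 1538.41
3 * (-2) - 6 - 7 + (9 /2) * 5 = 7 /2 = 3.50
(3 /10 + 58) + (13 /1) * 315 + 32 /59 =2450767 /590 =4153.84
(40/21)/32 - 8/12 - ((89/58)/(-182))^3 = -0.61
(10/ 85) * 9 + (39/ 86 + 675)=989061/ 1462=676.51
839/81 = 10.36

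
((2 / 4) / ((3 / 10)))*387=645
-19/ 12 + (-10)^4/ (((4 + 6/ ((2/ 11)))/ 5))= 599297/ 444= 1349.77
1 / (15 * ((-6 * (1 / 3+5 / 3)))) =-1 / 180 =-0.01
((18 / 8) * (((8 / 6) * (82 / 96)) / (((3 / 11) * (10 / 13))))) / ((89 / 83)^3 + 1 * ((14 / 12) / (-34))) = 56990582077 / 5592446680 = 10.19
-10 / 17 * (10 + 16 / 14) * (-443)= 2903.70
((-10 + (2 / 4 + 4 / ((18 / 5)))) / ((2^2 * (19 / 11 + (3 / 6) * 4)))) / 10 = -0.06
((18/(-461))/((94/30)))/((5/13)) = -702/21667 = -0.03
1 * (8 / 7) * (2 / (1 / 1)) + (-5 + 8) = 37 / 7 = 5.29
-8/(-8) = 1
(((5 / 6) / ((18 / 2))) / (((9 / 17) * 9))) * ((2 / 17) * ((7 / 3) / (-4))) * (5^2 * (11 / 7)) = -1375 / 26244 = -0.05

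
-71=-71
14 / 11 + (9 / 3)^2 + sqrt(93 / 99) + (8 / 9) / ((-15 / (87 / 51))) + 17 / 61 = sqrt(1023) / 33 + 16092928 / 1539945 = 11.42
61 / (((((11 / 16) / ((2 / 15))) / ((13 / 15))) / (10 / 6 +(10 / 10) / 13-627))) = -9519904 / 1485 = -6410.71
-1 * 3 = -3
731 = 731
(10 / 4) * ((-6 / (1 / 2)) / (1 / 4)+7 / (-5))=-247 / 2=-123.50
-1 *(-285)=285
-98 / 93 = -1.05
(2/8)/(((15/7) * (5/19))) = 133/300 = 0.44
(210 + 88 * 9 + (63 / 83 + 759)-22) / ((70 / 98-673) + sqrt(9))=-202160 / 77771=-2.60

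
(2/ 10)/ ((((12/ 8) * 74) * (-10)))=-0.00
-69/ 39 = -23/ 13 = -1.77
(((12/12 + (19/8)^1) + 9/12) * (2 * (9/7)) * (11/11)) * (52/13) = 42.43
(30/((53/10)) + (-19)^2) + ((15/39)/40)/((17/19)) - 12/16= 34288273/93704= 365.92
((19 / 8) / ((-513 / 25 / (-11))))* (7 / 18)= 1925 / 3888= 0.50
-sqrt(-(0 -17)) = -sqrt(17) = -4.12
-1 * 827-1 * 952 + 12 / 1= -1767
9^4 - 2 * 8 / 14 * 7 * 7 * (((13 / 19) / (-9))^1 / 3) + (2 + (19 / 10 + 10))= 33736517 / 5130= 6576.32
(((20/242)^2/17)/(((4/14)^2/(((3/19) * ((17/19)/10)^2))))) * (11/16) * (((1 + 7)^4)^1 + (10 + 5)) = 10273389/584277056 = 0.02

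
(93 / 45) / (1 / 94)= 2914 / 15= 194.27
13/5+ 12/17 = 281/85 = 3.31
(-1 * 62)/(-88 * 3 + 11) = 62/253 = 0.25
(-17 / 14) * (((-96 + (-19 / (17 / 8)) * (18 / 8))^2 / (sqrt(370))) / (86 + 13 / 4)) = -26508 * sqrt(370) / 53465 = -9.54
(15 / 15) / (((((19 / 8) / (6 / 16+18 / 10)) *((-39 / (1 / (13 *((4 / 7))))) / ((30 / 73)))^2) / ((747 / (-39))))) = -5307435 / 150375150172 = -0.00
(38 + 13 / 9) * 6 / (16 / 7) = 2485 / 24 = 103.54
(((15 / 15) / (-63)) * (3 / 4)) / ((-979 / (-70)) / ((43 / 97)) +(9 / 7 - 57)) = 215 / 436422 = 0.00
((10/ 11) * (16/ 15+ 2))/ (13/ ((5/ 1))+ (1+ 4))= 0.37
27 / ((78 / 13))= 9 / 2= 4.50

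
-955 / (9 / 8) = -7640 / 9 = -848.89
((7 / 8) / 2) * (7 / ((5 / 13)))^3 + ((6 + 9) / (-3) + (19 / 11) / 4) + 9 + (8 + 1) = 58320467 / 22000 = 2650.93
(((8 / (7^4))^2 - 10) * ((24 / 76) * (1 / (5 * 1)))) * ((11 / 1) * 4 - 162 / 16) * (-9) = 210905010441 / 1095312190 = 192.55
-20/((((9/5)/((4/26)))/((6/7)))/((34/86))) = -6800/11739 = -0.58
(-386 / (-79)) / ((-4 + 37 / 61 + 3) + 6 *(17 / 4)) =47092 / 241977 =0.19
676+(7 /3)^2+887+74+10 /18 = 1643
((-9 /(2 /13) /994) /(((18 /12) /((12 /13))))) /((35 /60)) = -216 /3479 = -0.06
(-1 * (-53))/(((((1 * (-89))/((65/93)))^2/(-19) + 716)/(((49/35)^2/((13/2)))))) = -1282918/11031829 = -0.12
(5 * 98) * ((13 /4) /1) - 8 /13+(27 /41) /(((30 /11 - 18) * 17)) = 807746437 /507416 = 1591.88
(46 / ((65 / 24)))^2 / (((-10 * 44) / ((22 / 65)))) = -304704 / 1373125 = -0.22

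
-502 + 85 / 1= -417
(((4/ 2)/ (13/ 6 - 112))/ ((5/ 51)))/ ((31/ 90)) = -11016/ 20429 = -0.54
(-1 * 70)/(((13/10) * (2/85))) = -2288.46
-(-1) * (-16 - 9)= -25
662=662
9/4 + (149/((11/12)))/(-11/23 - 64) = -17679/65252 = -0.27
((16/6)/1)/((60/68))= 136/45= 3.02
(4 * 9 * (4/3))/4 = 12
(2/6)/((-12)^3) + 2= 10367/5184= 2.00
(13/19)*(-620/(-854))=4030/8113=0.50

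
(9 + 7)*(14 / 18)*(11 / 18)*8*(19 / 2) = 46816 / 81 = 577.98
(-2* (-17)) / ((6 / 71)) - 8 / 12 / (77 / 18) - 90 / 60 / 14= 371513 / 924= 402.07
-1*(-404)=404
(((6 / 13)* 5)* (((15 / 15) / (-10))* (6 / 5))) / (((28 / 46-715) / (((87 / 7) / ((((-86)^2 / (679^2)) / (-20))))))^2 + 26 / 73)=-0.77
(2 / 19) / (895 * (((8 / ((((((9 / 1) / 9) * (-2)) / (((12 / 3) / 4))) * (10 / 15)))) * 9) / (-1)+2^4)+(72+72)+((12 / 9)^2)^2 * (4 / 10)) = 405 / 241604779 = 0.00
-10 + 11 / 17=-159 / 17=-9.35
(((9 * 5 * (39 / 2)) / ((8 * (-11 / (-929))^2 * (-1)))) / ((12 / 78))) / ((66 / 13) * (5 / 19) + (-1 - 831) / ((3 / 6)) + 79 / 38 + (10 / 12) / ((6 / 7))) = 43771493362545 / 14285044136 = 3064.15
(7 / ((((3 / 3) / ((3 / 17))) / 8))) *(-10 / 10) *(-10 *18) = 30240 / 17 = 1778.82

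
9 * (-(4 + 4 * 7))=-288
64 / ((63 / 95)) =6080 / 63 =96.51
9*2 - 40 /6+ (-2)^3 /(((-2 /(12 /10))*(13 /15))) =658 /39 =16.87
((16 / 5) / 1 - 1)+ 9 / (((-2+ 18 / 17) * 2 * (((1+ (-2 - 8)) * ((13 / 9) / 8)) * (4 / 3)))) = 4583 / 1040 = 4.41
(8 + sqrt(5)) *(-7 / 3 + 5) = 8 *sqrt(5) / 3 + 64 / 3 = 27.30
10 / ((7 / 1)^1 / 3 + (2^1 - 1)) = 3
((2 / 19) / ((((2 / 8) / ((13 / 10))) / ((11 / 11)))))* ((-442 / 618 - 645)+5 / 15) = -10369996 / 29355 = -353.26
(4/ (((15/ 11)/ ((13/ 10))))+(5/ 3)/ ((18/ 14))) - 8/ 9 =4.22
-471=-471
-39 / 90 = -13 / 30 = -0.43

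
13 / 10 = 1.30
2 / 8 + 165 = 661 / 4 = 165.25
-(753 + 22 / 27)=-20353 / 27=-753.81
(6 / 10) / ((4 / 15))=9 / 4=2.25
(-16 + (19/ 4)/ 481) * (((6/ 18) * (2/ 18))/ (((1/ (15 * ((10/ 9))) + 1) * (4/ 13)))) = -256375/ 141192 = -1.82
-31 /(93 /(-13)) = 13 /3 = 4.33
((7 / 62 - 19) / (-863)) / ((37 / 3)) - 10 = -19793707 / 1979722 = -10.00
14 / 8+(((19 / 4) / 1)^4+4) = 131793 / 256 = 514.82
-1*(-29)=29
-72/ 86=-36/ 43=-0.84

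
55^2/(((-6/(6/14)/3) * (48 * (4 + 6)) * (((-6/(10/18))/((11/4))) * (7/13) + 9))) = -432575/2205504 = -0.20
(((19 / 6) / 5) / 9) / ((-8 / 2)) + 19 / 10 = 2033 / 1080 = 1.88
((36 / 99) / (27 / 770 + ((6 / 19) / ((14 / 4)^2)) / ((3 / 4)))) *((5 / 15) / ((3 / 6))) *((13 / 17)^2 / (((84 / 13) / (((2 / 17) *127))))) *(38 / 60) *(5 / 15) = 216948004 / 217680291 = 1.00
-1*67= -67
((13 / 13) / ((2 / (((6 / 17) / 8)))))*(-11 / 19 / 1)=-33 / 2584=-0.01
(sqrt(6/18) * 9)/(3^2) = sqrt(3)/3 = 0.58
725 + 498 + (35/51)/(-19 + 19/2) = 1185017/969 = 1222.93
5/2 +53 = 111/2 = 55.50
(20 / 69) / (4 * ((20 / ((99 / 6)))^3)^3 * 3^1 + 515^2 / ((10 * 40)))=1650186112069440 / 4160784992822448557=0.00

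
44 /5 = 8.80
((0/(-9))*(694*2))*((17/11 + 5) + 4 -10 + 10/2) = 0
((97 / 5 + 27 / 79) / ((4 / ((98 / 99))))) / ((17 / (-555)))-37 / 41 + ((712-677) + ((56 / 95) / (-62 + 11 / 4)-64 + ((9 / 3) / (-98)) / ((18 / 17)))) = -6409563969983 / 33834010980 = -189.44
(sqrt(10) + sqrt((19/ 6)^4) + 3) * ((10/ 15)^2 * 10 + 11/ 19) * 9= 859 * sqrt(10)/ 19 + 402871/ 684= 731.96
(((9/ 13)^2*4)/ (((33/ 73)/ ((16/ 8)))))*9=141912/ 1859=76.34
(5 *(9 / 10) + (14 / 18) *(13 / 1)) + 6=371 / 18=20.61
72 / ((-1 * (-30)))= 12 / 5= 2.40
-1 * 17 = -17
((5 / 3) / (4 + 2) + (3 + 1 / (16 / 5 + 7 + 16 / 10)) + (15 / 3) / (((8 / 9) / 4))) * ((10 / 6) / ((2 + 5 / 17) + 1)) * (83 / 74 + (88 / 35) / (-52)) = 8436580157 / 600726672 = 14.04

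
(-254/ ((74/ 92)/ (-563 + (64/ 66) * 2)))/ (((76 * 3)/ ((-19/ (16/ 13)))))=-703070095/ 58608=-11996.15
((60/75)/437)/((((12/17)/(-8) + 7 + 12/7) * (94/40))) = 3808/42166567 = 0.00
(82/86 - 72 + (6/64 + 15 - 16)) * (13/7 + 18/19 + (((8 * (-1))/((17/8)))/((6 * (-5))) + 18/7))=-18472825067/46667040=-395.84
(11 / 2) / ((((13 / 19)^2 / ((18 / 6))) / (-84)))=-500346 / 169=-2960.63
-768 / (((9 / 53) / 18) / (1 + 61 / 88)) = -1516224 / 11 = -137838.55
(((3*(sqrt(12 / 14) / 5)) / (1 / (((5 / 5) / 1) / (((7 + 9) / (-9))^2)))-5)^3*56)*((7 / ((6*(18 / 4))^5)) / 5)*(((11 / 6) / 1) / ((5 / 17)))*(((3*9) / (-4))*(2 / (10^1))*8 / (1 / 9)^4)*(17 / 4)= 3202016236573 / 2488320000-1367787470313*sqrt(42) / 65536000000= 1151.56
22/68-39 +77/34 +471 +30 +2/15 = 118504/255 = 464.72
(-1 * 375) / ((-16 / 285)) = 6679.69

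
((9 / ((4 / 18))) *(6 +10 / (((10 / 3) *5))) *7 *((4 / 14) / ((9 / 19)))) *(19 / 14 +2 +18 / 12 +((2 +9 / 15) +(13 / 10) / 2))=1280961 / 140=9149.72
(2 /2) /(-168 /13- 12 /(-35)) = -455 /5724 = -0.08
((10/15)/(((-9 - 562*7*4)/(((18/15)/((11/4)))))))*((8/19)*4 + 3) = -1424/16453525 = -0.00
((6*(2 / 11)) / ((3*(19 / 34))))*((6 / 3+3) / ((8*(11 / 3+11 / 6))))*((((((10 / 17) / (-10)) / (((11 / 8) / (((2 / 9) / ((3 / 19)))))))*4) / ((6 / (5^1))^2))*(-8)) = 32000 / 323433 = 0.10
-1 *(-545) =545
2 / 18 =1 / 9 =0.11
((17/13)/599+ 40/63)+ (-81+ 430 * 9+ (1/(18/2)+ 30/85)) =31608977459/8339877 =3790.10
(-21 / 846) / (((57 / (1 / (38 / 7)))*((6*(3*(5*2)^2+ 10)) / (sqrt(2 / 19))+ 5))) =49 / 4015010816820 - 1519*sqrt(38) / 669168469470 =-0.00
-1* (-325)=325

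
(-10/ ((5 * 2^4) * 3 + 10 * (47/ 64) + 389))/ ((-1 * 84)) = 80/ 427623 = 0.00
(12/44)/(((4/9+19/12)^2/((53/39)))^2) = 1572680448/52792330019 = 0.03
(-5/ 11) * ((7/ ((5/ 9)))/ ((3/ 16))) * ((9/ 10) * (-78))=117936/ 55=2144.29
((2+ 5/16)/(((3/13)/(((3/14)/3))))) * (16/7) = 481/294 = 1.64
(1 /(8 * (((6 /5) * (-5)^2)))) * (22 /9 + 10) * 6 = 0.31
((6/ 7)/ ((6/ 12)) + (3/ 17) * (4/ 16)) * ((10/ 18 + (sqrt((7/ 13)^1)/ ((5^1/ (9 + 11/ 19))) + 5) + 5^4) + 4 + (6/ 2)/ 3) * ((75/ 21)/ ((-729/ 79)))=-87551750/ 202419-12245 * sqrt(91)/ 122094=-433.48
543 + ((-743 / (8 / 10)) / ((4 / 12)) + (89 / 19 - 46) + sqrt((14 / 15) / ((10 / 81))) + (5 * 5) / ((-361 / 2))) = -3299113 / 1444 + 3 * sqrt(21) / 5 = -2281.95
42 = 42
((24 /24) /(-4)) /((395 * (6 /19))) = -19 /9480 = -0.00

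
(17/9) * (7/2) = 119/18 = 6.61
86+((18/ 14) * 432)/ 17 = 14122/ 119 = 118.67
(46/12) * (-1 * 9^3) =-5589/2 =-2794.50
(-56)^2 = 3136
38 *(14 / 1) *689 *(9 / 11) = 3298932 / 11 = 299902.91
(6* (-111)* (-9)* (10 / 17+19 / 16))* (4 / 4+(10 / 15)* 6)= 7237755 / 136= 53218.79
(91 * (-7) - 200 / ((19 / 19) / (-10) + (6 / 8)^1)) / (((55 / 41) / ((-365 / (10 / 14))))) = 257299231 / 715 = 359859.06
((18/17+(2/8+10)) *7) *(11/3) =59213/204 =290.26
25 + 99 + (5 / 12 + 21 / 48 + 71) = 9401 / 48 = 195.85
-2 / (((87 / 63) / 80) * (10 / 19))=-220.14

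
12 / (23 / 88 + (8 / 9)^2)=85536 / 7495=11.41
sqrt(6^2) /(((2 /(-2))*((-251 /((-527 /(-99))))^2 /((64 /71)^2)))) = -2275155968 /1037560129947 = -0.00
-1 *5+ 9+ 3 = 7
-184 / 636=-46 / 159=-0.29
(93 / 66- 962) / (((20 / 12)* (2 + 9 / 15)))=-63399 / 286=-221.67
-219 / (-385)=219 / 385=0.57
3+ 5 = 8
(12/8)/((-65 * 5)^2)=0.00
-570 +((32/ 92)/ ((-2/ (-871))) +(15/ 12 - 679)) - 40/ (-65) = -1310405/ 1196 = -1095.66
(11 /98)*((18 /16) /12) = 33 /3136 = 0.01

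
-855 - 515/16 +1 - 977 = -29811/16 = -1863.19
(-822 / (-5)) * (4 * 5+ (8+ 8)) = 29592 / 5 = 5918.40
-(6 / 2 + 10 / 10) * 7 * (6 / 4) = -42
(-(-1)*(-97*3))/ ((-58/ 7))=2037/ 58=35.12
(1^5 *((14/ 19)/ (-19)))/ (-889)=2/ 45847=0.00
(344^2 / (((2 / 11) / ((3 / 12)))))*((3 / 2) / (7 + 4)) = 22188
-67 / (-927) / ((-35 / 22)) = -1474 / 32445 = -0.05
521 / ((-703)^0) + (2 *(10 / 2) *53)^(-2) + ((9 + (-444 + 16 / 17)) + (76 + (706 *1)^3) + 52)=1680409116553417 / 4775300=351896030.94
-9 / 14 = -0.64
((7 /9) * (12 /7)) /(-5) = -4 /15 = -0.27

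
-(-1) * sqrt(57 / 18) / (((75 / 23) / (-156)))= -598 * sqrt(114) / 75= -85.13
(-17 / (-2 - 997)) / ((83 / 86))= 1462 / 82917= 0.02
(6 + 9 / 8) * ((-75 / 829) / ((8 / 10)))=-21375 / 26528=-0.81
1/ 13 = 0.08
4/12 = 0.33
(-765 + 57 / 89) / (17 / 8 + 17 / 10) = -199.83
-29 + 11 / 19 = -540 / 19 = -28.42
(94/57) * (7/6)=329/171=1.92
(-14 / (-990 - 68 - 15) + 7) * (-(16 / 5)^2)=-77056 / 1073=-71.81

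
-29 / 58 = -1 / 2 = -0.50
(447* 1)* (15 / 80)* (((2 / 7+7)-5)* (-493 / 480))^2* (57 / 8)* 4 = 2064215157 / 156800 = 13164.64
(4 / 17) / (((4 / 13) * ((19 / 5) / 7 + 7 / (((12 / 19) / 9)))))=1820 / 238697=0.01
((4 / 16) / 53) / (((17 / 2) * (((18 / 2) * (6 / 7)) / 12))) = 7 / 8109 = 0.00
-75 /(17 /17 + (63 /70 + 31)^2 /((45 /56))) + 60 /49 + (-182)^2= 2314229088569 /69863171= 33125.17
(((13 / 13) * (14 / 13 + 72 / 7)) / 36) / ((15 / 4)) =1034 / 12285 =0.08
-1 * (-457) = 457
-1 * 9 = -9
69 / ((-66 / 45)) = -47.05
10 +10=20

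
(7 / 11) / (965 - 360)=7 / 6655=0.00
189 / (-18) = -21 / 2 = -10.50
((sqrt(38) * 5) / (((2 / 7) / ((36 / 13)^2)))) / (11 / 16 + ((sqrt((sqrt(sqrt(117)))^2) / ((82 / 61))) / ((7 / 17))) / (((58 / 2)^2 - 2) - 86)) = 22680 * sqrt(38) / (169 * (1037 * 13^(1 / 4) * sqrt(3) / 432222 + 11 / 16)) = 1189.65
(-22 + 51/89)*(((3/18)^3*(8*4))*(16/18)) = -61024/21627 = -2.82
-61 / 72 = -0.85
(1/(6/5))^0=1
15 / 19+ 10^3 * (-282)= -281999.21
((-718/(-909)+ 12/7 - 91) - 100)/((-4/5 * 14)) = 5996995/356328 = 16.83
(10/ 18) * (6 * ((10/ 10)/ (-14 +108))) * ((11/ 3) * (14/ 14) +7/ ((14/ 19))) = 0.47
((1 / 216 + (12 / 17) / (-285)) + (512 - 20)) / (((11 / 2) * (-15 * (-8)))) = 171630031 / 230234400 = 0.75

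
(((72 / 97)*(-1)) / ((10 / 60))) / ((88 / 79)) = -4.00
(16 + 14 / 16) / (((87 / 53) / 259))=617715 / 232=2662.56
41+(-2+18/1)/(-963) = 39467/963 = 40.98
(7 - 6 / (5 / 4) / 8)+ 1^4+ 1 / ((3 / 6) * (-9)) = 7.18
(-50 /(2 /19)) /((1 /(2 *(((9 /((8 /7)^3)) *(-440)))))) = 80647875 /32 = 2520246.09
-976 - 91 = -1067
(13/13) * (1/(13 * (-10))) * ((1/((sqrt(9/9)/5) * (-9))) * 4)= 2/117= 0.02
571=571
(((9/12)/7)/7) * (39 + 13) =39/49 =0.80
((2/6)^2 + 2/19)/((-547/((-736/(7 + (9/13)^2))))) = 287638/7389423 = 0.04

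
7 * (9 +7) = 112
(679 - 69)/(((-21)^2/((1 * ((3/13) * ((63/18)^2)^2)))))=14945/312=47.90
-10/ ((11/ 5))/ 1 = -50/ 11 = -4.55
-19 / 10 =-1.90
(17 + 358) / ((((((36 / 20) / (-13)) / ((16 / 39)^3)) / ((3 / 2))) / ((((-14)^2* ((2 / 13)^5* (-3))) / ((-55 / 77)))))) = -11239424000 / 564736653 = -19.90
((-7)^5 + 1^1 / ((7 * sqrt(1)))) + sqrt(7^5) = -117648 / 7 + 49 * sqrt(7) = -16677.22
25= 25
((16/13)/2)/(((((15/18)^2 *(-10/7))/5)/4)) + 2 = -3382/325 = -10.41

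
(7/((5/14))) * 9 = 882/5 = 176.40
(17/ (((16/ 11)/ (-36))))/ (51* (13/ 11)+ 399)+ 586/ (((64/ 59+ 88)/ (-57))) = -554466301/ 1475184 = -375.86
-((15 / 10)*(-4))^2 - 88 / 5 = -268 / 5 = -53.60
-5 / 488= -0.01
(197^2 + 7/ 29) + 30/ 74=41642751/ 1073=38809.65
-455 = -455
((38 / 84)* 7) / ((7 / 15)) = 95 / 14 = 6.79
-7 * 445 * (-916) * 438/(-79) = -1249762920/79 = -15819783.80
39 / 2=19.50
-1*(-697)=697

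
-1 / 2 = -0.50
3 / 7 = 0.43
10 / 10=1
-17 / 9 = -1.89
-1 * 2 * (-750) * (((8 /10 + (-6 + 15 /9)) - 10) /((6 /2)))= -20300 /3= -6766.67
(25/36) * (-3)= -25/12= -2.08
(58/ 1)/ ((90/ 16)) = 464/ 45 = 10.31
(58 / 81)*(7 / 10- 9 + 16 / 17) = -4031 / 765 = -5.27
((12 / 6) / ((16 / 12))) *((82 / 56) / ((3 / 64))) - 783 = -5153 / 7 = -736.14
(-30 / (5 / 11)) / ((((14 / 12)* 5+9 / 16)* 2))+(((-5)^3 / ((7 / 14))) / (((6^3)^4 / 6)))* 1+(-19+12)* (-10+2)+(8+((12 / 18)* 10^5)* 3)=11141146402171417 / 55689348096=200058.84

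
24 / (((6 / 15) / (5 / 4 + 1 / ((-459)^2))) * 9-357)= -42136360 / 621722011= -0.07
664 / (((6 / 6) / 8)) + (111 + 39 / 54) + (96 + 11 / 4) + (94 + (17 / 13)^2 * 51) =34701221 / 6084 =5703.69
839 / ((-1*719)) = -839 / 719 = -1.17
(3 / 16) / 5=3 / 80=0.04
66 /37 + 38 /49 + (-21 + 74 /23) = -634797 /41699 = -15.22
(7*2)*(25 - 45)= -280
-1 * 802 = -802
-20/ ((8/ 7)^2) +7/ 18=-2149/ 144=-14.92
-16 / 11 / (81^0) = -16 / 11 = -1.45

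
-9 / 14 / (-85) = 0.01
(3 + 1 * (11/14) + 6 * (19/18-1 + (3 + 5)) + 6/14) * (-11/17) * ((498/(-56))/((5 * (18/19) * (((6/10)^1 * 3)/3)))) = 38284829/359856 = 106.39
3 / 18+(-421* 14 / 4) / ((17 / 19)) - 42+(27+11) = -84185 / 51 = -1650.69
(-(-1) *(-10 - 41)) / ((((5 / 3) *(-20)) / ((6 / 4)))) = 2.30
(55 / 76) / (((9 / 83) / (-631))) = -2880515 / 684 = -4211.28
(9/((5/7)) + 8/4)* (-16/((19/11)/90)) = -231264/19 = -12171.79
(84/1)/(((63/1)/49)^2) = 1372/27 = 50.81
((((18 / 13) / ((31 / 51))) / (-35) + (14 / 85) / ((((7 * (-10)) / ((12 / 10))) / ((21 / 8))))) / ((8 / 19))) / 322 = -33028137 / 61768616000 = -0.00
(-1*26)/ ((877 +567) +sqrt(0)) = -13/ 722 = -0.02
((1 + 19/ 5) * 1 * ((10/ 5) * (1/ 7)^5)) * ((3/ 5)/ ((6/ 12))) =288/ 420175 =0.00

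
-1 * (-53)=53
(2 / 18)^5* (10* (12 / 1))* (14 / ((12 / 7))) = 980 / 59049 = 0.02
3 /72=1 /24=0.04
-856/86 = -428/43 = -9.95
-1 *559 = -559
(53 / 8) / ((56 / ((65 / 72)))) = 3445 / 32256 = 0.11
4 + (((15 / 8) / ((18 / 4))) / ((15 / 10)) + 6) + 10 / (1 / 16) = 3065 / 18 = 170.28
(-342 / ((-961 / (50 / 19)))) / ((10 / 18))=1.69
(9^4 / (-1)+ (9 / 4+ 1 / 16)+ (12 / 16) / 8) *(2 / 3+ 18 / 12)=-2728375 / 192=-14210.29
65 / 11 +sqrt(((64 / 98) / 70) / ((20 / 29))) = 2*sqrt(203) / 245 +65 / 11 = 6.03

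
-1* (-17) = 17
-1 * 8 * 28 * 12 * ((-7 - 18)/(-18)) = -3733.33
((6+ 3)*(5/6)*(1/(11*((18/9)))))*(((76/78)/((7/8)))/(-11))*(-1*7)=380/1573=0.24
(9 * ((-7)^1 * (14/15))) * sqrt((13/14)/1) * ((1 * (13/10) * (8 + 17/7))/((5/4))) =-5694 * sqrt(182)/125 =-614.53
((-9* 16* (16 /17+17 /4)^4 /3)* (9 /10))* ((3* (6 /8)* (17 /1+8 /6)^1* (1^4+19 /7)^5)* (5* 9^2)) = -2080407018920448218715 /5614949788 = -370512132337.60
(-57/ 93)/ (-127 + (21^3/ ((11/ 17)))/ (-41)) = 8569/ 6656134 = 0.00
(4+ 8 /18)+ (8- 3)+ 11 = 184 /9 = 20.44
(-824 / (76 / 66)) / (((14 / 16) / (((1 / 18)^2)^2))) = -2266 / 290871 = -0.01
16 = 16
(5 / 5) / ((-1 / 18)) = -18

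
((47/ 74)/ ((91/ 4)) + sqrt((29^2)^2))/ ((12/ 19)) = 53803079/ 40404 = 1331.63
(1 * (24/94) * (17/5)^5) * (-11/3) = -62473708/146875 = -425.35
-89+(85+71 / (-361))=-1515 / 361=-4.20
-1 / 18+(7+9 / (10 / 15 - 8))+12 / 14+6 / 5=26938 / 3465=7.77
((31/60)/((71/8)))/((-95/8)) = -496/101175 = -0.00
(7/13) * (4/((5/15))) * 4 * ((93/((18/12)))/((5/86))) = 1791552/65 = 27562.34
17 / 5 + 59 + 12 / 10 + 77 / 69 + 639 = 242782 / 345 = 703.72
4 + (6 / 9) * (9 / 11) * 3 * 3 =8.91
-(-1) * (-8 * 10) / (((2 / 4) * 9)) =-160 / 9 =-17.78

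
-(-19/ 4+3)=7/ 4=1.75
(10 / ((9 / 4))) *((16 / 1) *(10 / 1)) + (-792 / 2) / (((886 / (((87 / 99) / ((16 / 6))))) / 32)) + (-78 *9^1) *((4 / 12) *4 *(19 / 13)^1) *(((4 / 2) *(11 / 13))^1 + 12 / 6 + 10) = -934237144 / 51831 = -18024.68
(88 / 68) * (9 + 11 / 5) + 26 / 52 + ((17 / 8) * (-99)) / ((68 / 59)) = -455701 / 2720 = -167.54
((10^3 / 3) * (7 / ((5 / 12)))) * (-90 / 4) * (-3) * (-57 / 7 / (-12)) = 256500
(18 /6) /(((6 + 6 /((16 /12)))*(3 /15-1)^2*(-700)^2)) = 1 /1097600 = 0.00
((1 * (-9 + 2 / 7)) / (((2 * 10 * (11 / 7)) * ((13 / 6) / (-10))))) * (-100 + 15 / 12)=-72285 / 572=-126.37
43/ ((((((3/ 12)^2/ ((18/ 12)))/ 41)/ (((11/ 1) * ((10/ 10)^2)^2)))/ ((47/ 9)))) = 7291768/ 3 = 2430589.33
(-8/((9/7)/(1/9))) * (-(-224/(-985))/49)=256/79785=0.00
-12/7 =-1.71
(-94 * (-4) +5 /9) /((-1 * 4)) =-94.14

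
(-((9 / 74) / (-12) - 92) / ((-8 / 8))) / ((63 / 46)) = -67.18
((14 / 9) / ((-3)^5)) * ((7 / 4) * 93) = -1519 / 1458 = -1.04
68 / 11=6.18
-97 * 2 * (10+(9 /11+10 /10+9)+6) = -57230 /11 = -5202.73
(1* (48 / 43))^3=110592 / 79507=1.39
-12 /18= -2 /3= -0.67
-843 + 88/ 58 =-24403/ 29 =-841.48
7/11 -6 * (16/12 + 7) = -543/11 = -49.36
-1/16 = -0.06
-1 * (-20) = 20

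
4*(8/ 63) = 32/ 63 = 0.51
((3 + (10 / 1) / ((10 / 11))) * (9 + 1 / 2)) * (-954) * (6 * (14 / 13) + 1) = -946734.92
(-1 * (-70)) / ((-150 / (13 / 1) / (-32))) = 2912 / 15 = 194.13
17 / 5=3.40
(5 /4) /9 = 5 /36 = 0.14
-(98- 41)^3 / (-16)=185193 / 16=11574.56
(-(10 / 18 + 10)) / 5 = -19 / 9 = -2.11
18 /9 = 2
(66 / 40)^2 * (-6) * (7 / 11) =-2079 / 200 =-10.40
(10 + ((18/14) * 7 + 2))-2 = 19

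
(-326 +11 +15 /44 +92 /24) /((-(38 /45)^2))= 27694575 /63536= 435.89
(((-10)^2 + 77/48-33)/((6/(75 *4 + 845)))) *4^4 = 30163880/9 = 3351542.22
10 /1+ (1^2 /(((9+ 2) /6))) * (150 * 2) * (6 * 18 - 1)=192710 /11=17519.09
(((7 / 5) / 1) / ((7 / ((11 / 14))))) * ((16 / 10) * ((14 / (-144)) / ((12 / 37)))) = -407 / 5400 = -0.08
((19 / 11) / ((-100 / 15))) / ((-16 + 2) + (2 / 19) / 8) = 1083 / 58465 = 0.02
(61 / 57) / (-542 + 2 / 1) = -61 / 30780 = -0.00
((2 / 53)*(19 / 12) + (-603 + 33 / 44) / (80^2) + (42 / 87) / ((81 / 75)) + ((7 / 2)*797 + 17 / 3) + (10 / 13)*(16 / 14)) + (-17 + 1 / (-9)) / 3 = 89933066897173 / 32225356800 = 2790.75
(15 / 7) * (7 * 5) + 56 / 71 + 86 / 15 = 86821 / 1065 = 81.52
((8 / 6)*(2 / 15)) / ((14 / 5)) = 0.06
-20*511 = -10220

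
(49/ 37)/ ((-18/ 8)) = -0.59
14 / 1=14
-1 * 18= -18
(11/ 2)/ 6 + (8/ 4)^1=35/ 12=2.92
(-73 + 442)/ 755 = 369/ 755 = 0.49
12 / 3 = 4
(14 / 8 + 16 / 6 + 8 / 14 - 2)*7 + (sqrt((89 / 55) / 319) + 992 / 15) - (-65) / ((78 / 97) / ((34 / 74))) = sqrt(12905) / 1595 + 275701 / 2220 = 124.26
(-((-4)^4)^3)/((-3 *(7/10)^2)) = 1677721600/147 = 11413072.11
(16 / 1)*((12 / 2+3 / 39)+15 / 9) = 4832 / 39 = 123.90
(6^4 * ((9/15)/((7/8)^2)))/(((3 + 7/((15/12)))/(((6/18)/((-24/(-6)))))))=20736/2107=9.84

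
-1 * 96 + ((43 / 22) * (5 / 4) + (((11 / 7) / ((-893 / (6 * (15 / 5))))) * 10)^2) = -321359488033 / 3438600088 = -93.46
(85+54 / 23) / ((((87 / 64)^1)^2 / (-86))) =-707682304 / 174087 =-4065.11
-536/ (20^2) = -67/ 50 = -1.34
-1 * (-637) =637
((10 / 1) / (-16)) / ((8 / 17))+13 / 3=577 / 192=3.01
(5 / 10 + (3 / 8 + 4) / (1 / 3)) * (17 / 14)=1853 / 112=16.54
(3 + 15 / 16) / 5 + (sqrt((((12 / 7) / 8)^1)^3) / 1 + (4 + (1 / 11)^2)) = 4.89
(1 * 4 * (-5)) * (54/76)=-270/19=-14.21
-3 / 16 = -0.19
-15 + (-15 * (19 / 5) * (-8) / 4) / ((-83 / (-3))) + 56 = 3745 / 83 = 45.12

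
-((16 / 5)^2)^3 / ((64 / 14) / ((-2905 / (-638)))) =-1066139648 / 996875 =-1069.48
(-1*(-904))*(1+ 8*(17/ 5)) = 127464/ 5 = 25492.80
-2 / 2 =-1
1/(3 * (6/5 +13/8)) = 40/339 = 0.12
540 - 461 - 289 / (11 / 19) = -4622 / 11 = -420.18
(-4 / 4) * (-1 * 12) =12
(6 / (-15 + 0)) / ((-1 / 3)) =6 / 5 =1.20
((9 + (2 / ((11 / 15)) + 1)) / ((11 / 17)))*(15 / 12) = 2975 / 121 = 24.59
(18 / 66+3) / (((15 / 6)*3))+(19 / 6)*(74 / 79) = 44353 / 13035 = 3.40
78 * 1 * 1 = 78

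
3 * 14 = 42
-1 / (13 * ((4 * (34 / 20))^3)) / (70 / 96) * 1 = -150 / 447083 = -0.00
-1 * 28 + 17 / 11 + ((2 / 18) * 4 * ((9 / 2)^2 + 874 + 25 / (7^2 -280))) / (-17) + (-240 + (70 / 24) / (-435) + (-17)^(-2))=-20200388429 / 69696396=-289.83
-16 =-16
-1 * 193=-193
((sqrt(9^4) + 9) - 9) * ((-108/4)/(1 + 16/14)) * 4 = -20412/5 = -4082.40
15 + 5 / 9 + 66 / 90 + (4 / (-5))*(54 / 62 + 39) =-15.61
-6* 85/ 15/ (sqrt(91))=-34* sqrt(91)/ 91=-3.56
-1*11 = -11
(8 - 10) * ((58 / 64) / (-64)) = 29 / 1024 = 0.03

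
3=3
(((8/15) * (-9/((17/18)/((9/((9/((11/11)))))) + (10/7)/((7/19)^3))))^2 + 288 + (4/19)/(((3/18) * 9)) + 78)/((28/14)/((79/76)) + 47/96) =2145798452419019447104/14144296966282833875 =151.71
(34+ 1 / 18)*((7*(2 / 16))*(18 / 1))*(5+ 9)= 30037 / 4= 7509.25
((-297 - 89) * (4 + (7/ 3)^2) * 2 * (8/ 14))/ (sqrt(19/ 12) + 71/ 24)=-149088640/ 86709 + 8399360 * sqrt(57)/ 86709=-988.07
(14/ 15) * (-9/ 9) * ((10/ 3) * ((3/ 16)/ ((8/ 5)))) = -35/ 96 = -0.36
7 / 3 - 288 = -857 / 3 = -285.67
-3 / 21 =-1 / 7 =-0.14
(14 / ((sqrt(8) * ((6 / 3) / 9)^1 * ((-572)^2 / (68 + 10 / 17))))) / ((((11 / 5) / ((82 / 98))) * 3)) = 32595 * sqrt(2) / 77869792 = 0.00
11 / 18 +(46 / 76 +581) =99559 / 171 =582.22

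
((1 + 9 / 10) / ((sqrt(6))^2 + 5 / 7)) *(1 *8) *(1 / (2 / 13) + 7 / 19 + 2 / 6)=16.30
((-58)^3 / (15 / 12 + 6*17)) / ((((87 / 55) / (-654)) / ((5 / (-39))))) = -1613374400 / 16107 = -100166.04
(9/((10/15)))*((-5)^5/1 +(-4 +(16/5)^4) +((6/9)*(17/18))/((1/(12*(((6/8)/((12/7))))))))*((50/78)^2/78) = -67968829/316368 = -214.84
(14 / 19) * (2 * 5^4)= 17500 / 19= 921.05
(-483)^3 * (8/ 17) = -901428696/ 17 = -53025217.41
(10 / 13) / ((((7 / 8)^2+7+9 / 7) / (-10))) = -8960 / 10543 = -0.85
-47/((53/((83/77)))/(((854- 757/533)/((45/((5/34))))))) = -590903975/221867646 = -2.66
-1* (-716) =716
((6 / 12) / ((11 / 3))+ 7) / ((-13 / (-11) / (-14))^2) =169246 / 169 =1001.46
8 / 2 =4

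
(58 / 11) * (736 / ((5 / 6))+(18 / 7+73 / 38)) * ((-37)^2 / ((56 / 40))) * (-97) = -4546606439107 / 10241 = -443961179.49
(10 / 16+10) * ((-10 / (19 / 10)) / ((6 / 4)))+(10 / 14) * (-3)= -15730 / 399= -39.42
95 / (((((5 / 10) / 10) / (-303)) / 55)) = -31663500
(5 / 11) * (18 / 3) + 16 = 206 / 11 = 18.73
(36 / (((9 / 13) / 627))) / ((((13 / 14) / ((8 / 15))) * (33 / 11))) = 93632 / 15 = 6242.13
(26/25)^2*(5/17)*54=36504/2125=17.18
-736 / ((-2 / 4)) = 1472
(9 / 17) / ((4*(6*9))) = 1 / 408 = 0.00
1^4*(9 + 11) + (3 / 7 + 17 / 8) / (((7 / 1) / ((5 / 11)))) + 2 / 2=21.17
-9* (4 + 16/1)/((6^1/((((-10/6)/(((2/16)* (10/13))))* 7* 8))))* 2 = 58240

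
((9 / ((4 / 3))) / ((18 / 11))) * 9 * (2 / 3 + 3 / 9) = 297 / 8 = 37.12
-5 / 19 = -0.26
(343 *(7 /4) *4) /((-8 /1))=-2401 /8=-300.12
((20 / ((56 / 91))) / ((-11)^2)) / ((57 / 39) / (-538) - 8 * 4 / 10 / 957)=-98877675 / 2231009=-44.32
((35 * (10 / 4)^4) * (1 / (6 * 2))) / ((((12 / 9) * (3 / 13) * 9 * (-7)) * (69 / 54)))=-40625 / 8832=-4.60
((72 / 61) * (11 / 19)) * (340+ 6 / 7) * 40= 75588480 / 8113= 9316.96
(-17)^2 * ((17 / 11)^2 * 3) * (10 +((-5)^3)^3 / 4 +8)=-489362818839 / 484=-1011080204.21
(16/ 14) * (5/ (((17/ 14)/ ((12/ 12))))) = 80/ 17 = 4.71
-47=-47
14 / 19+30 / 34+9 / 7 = 6568 / 2261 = 2.90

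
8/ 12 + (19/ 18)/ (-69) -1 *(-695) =863999/ 1242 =695.65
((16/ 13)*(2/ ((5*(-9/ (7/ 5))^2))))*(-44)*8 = -551936/ 131625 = -4.19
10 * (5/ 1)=50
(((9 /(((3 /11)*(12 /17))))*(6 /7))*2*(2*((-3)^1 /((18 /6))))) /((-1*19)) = 1122 /133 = 8.44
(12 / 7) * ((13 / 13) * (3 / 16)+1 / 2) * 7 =33 / 4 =8.25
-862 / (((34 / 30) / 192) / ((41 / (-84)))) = 8482080 / 119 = 71277.98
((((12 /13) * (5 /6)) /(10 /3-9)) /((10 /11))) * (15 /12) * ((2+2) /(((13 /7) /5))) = -2.01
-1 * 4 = -4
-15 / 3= -5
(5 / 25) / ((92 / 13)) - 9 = -4127 / 460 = -8.97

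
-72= -72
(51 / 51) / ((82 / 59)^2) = 3481 / 6724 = 0.52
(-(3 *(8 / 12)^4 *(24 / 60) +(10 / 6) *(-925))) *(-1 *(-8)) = 1664744 / 135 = 12331.44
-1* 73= -73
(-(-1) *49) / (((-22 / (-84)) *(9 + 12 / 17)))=11662 / 605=19.28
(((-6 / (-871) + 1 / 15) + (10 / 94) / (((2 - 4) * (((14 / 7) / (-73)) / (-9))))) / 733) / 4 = -42737857 / 7201637040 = -0.01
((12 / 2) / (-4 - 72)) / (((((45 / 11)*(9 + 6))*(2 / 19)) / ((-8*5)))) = 22 / 45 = 0.49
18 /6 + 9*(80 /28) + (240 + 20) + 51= 2378 /7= 339.71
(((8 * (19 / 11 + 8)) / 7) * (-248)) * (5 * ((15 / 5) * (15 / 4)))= -11941200 / 77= -155080.52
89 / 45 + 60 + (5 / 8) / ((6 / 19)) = 46049 / 720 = 63.96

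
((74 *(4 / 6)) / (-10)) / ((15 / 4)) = -296 / 225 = -1.32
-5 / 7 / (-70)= 1 / 98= 0.01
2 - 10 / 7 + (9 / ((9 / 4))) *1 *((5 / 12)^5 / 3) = 768371 / 1306368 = 0.59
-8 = -8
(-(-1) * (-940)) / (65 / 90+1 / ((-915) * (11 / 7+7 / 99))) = -1468190700 / 1127003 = -1302.74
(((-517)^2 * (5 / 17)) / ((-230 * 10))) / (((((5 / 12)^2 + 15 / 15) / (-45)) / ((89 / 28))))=1926886401 / 462553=4165.76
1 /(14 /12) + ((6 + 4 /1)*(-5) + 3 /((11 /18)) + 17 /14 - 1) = -6779 /154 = -44.02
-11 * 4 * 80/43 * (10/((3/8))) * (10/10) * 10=-2816000/129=-21829.46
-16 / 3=-5.33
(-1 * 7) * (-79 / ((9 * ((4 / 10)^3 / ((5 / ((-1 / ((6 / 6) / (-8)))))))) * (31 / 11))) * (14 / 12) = 26613125 / 107136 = 248.41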